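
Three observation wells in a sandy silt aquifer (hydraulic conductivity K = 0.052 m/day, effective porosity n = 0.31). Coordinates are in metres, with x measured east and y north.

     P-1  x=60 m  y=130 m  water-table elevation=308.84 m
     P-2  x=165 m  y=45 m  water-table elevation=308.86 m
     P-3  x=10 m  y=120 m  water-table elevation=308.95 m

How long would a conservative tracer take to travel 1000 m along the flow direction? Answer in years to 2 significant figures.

Three-point gradient (reference P-1): Δ to P-2 = (105, -85, +0.02), Δ to P-3 = (-50, -10, +0.11).
∂h/∂x = -0.001726, ∂h/∂y = -0.002368 (det = -5300).
|∇h| = √(-0.001726² + -0.002368²) = 0.00293
Seepage velocity v = K·i/n = 0.052 × 0.00293 / 0.31 = 0.0004915 m/day.
t = 1000 / 0.0004915 = 2.035e+06 days = 5.57e+03 years.

5600 years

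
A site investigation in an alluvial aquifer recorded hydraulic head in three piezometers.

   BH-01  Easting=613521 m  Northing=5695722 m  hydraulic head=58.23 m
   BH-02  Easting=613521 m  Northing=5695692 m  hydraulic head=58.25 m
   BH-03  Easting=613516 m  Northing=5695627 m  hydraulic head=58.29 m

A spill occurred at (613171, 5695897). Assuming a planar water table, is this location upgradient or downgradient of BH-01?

Differences from BH-01: to BH-02 (Δx, Δy, Δh) = (0, -30, +0.02); to BH-03 = (-5, -95, +0.06).
Determinant of the coordinate differences = 0·(-95) − (-5)·(-30) = -150.
∂h/∂x = [(+0.02)·(-95) − (+0.06)·(-30)] / -150 = +0.0006667
∂h/∂y = [0·(+0.06) − (-5)·(+0.02)] / -150 = -0.0006667
Head at (613171, 5695897) = 58.23 + (+0.0006667)·(-350) + (-0.0006667)·(175) = 57.88 m.
That is lower than the 58.23 m at BH-01, so the point is downgradient.

downgradient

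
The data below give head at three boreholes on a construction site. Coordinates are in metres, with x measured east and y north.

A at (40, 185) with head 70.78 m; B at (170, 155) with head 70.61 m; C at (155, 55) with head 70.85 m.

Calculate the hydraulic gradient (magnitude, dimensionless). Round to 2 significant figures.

0.0028

With h = a·x + b·y + c and A as origin, the differences give:
  130·a + (-30)·b = -0.17
  115·a + (-130)·b = +0.07
Eliminate b (×(-130) and ×(-30), subtract): -13450·a = 24.200 → a = ∂h/∂x = -0.001799
Back-substitute: b = ∂h/∂y = -0.002130.
|∇h| = √(-0.001799² + -0.002130²) = 0.002788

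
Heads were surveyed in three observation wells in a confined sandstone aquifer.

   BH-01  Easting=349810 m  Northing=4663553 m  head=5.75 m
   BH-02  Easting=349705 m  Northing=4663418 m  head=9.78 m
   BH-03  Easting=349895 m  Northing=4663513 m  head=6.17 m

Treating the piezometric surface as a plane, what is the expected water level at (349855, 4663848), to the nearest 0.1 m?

Differences from BH-01: to BH-02 (Δx, Δy, Δh) = (-105, -135, +4.03); to BH-03 = (85, -40, +0.42).
Determinant of the coordinate differences = (-105)·(-40) − 85·(-135) = 15675.
∂h/∂x = [(+4.03)·(-40) − (+0.42)·(-135)] / 15675 = -0.006667
∂h/∂y = [(-105)·(+0.42) − 85·(+4.03)] / 15675 = -0.02467
h(349855, 4663848) = 5.75 + (-0.006667)·(45) + (-0.02467)·(295) = 5.75 -0.300 -7.277 = -1.827 m.

-1.8 m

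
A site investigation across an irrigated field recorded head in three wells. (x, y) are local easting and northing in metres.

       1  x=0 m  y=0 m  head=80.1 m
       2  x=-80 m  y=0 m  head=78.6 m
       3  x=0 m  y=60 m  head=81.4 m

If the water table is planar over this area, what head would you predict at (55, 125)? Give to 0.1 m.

83.8 m

∂h/∂x = (78.6 − 80.1) / (-80 − 0) = +0.01875
∂h/∂y = (81.4 − 80.1) / (60 − 0) = +0.02167
h(55, 125) = 80.1 + (+0.01875)·(55) + (+0.02167)·(125) = 80.1 +1.031 +2.708 = 83.840 m.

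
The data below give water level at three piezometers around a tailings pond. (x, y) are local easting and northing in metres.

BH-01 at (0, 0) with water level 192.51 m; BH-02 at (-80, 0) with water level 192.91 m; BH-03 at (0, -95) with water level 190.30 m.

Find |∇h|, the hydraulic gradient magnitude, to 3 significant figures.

∂h/∂x = (192.91 − 192.51) / (-80 − 0) = -0.005000
∂h/∂y = (190.30 − 192.51) / (-95 − 0) = +0.02326
|∇h| = √(-0.005000² + 0.02326²) = 0.02379

0.0238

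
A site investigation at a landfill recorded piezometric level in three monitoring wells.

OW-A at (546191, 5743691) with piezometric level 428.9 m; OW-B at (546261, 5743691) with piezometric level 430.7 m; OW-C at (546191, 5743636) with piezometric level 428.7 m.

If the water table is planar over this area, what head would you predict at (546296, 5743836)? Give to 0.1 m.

432.1 m

∂h/∂x = (430.7 − 428.9) / (546261 − 546191) = +0.02571
∂h/∂y = (428.7 − 428.9) / (5743636 − 5743691) = +0.003636
h(546296, 5743836) = 428.9 + (+0.02571)·(105) + (+0.003636)·(145) = 428.9 +2.700 +0.527 = 432.127 m.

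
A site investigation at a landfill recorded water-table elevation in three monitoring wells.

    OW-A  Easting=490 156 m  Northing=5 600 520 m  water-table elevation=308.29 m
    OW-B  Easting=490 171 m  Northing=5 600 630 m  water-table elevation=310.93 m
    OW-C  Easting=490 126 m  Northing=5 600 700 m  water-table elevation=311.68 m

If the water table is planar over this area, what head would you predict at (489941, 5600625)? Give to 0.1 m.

306.9 m

Three-point gradient (reference OW-A): Δ to OW-B = (15, 110, +2.64), Δ to OW-C = (-30, 180, +3.39).
∂h/∂x = +0.01705, ∂h/∂y = +0.02167 (det = 6000).
h(489941, 5600625) = 308.29 + (+0.01705)·(-215) + (+0.02167)·(105) = 308.29 -3.666 +2.276 = 306.900 m.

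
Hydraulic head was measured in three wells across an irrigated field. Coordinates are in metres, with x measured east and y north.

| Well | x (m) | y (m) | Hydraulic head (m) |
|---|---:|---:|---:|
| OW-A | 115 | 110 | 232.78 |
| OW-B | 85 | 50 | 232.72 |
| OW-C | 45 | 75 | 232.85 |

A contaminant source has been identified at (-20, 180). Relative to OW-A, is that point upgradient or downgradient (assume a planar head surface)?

Differences from OW-A: to OW-B (Δx, Δy, Δh) = (-30, -60, -0.06); to OW-C = (-70, -35, +0.07).
Determinant of the coordinate differences = (-30)·(-35) − (-70)·(-60) = -3150.
∂h/∂x = [(-0.06)·(-35) − (+0.07)·(-60)] / -3150 = -0.002000
∂h/∂y = [(-30)·(+0.07) − (-70)·(-0.06)] / -3150 = +0.002000
Head at (-20, 180) = 232.78 + (-0.002000)·(-135) + (+0.002000)·(70) = 233.19 m.
That is higher than the 232.78 m at OW-A, so the point is upgradient.

upgradient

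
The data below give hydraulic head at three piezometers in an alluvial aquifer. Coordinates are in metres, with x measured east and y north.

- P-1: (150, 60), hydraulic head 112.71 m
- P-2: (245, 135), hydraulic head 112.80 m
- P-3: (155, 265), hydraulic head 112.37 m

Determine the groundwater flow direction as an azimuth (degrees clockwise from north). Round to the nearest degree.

307°

With h = a·x + b·y + c and P-1 as origin, the differences give:
  95·a + 75·b = +0.09
  5·a + 205·b = -0.34
Eliminate b (×205 and ×75, subtract): 19100·a = 43.950 → a = ∂h/∂x = +0.002301
Back-substitute: b = ∂h/∂y = -0.001715.
Flow direction (−∇h) has components (-0.002301 E, +0.001715 N).
Azimuth = atan2(E, N) = atan2(-0.002301, +0.001715) = 306.7° ≈ 307°.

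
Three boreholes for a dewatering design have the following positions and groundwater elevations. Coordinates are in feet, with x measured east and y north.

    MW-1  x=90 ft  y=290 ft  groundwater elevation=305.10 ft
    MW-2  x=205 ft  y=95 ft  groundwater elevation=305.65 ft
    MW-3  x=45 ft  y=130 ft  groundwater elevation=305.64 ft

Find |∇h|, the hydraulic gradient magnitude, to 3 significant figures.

Taking MW-1 as reference: MW-2−MW-1 = (115, -195, +0.55); MW-3−MW-1 = (-45, -160, +0.54).
Determinant of the coordinate differences = 115·(-160) − (-45)·(-195) = -27175.
∂h/∂x = [(+0.55)·(-160) − (+0.54)·(-195)] / -27175 = -0.0006366
∂h/∂y = [115·(+0.54) − (-45)·(+0.55)] / -27175 = -0.003196
|∇h| = √(-0.0006366² + -0.003196²) = 0.003259

0.00326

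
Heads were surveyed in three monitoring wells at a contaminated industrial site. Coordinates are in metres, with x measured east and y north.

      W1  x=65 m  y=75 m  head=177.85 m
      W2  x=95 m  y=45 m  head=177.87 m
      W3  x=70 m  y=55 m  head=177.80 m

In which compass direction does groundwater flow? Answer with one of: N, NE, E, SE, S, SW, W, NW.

SW

Taking W1 as reference: W2−W1 = (30, -30, +0.02); W3−W1 = (5, -20, -0.05).
Determinant of the coordinate differences = 30·(-20) − 5·(-30) = -450.
∂h/∂x = [(+0.02)·(-20) − (-0.05)·(-30)] / -450 = +0.004222
∂h/∂y = [30·(-0.05) − 5·(+0.02)] / -450 = +0.003556
Flow = −∇h = (-0.004222 east, -0.003556 north), which points southwest.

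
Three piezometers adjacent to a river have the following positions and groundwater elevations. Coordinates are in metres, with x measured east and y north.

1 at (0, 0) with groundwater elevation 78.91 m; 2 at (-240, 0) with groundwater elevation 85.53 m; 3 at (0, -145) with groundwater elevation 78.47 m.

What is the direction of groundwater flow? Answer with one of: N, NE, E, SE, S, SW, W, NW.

E

∂h/∂x = (85.53 − 78.91) / (-240 − 0) = -0.02758
∂h/∂y = (78.47 − 78.91) / (-145 − 0) = +0.003034
Flow = −∇h = (+0.02758 east, -0.003034 north), which points east.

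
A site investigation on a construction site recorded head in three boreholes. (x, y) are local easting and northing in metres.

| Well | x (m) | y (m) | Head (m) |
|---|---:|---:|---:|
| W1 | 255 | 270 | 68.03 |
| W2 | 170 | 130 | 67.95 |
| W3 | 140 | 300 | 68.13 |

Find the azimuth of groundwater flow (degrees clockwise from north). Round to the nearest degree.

Differences from W1: to W2 (Δx, Δy, Δh) = (-85, -140, -0.08); to W3 = (-115, 30, +0.10).
Determinant of the coordinate differences = (-85)·30 − (-115)·(-140) = -18650.
∂h/∂x = [(-0.08)·30 − (+0.10)·(-140)] / -18650 = -0.0006220
∂h/∂y = [(-85)·(+0.10) − (-115)·(-0.08)] / -18650 = +0.0009491
Flow direction (−∇h) has components (+0.0006220 E, -0.0009491 N).
Azimuth = atan2(E, N) = atan2(+0.0006220, -0.0009491) = 146.8° ≈ 147°.

147°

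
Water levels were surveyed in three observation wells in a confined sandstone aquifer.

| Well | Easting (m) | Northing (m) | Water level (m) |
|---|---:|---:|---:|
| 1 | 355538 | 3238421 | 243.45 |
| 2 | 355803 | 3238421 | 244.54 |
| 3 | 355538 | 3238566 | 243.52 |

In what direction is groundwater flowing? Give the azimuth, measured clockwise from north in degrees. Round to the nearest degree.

∂h/∂x = (244.54 − 243.45) / (355803 − 355538) = +0.004113
∂h/∂y = (243.52 − 243.45) / (3238566 − 3238421) = +0.0004828
Flow direction (−∇h) has components (-0.004113 E, -0.0004828 N).
Azimuth = atan2(E, N) = atan2(-0.004113, -0.0004828) = 263.3° ≈ 263°.

263°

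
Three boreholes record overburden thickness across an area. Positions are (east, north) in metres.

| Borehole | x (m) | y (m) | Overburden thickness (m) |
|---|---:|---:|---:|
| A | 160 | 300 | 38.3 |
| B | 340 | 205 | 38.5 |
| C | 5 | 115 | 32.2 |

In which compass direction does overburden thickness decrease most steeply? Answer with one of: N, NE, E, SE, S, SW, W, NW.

SW

Taking A as reference: B−A = (180, -95, +0.2); C−A = (-155, -185, -6.1).
Solve a·Δx + b·Δy = Δd: det = 180·(-185) − (-155)·(-95) = -48025.
∂d/∂x = [(+0.2)·(-185) − (-6.1)·(-95)] / -48025 = +0.01284
∂d/∂y = [180·(-6.1) − (-155)·(+0.2)] / -48025 = +0.02222
Steepest decrease is along −∇f = (-0.01284 E, -0.02222 N) → southwest.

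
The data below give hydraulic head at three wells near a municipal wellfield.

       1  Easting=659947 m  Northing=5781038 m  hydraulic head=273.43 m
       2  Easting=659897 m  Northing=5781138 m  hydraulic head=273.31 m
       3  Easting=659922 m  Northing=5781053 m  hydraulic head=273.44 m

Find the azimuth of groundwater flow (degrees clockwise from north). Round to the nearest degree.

With h = a·x + b·y + c and 1 as origin, the differences give:
  (-50)·a + 100·b = -0.12
  (-25)·a + 15·b = +0.01
Eliminate b (×15 and ×100, subtract): 1750·a = -2.800 → a = ∂h/∂x = -0.001600
Back-substitute: b = ∂h/∂y = -0.002000.
Flow direction (−∇h) has components (+0.001600 E, +0.002000 N).
Azimuth = atan2(E, N) = atan2(+0.001600, +0.002000) = 38.7° ≈ 039°.

039°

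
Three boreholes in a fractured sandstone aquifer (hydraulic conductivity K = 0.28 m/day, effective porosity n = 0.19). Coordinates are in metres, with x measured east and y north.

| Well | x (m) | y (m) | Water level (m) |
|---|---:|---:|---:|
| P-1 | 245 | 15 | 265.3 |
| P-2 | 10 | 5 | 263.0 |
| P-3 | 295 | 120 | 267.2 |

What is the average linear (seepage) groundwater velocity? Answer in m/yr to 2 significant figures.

8.9 m/yr

With h = a·x + b·y + c and P-1 as origin, the differences give:
  (-235)·a + (-10)·b = -2.3
  50·a + 105·b = +1.9
Eliminate b (×105 and ×(-10), subtract): -24175·a = -222.50 → a = ∂h/∂x = +0.009204
Back-substitute: b = ∂h/∂y = +0.01371.
|∇h| = √(0.009204² + 0.01371²) = 0.01651
Seepage velocity v = K·i/n = 0.28 × 0.01651 / 0.19 = 0.02433 m/day = 8.887 m/yr.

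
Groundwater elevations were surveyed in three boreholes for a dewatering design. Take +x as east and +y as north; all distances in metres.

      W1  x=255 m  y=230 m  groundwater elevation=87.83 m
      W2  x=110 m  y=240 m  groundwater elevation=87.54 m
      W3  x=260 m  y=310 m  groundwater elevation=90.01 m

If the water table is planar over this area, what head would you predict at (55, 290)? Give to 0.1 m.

88.7 m

Three-point gradient (reference W1): Δ to W2 = (-145, 10, -0.29), Δ to W3 = (5, 80, +2.18).
∂h/∂x = +0.003863, ∂h/∂y = +0.02701 (det = -11650).
h(55, 290) = 87.83 + (+0.003863)·(-200) + (+0.02701)·(60) = 87.83 -0.773 +1.621 = 88.678 m.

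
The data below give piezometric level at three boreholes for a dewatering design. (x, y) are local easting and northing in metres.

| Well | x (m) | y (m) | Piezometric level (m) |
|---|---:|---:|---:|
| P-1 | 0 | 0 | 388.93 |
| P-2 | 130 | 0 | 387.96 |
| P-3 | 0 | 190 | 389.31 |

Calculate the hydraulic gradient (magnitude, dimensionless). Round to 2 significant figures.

0.0077

∂h/∂x = (387.96 − 388.93) / (130 − 0) = -0.007462
∂h/∂y = (389.31 − 388.93) / (190 − 0) = +0.002000
|∇h| = √(-0.007462² + 0.002000²) = 0.007725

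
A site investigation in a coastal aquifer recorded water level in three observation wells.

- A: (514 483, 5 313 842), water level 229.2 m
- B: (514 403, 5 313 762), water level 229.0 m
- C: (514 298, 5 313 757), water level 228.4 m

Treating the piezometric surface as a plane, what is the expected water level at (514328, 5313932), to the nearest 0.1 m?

Taking A as reference: B−A = (-80, -80, -0.2); C−A = (-185, -85, -0.8).
Solve a·Δx + b·Δy = Δh: det = (-80)·(-85) − (-185)·(-80) = -8000.
∂h/∂x = [(-0.2)·(-85) − (-0.8)·(-80)] / -8000 = +0.005875
∂h/∂y = [(-80)·(-0.8) − (-185)·(-0.2)] / -8000 = -0.003375
h(514328, 5313932) = 229.2 + (+0.005875)·(-155) + (-0.003375)·(90) = 229.2 -0.911 -0.304 = 227.986 m.

228.0 m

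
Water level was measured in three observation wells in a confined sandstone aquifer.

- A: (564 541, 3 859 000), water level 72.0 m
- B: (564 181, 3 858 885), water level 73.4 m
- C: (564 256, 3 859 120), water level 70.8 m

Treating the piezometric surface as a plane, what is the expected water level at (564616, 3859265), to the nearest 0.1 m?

69.1 m

Taking A as reference: B−A = (-360, -115, +1.4); C−A = (-285, 120, -1.2).
Determinant of the coordinate differences = (-360)·120 − (-285)·(-115) = -75975.
∂h/∂x = [(+1.4)·120 − (-1.2)·(-115)] / -75975 = -0.0003949
∂h/∂y = [(-360)·(-1.2) − (-285)·(+1.4)] / -75975 = -0.01094
h(564616, 3859265) = 72.0 + (-0.0003949)·(75) + (-0.01094)·(265) = 72.0 -0.030 -2.899 = 69.072 m.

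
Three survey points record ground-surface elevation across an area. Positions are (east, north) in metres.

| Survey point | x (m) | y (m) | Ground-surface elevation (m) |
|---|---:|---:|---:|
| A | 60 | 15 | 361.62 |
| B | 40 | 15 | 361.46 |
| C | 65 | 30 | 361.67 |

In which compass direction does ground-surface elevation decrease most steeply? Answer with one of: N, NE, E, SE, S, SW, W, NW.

With z = a·x + b·y + c and A as origin, the differences give:
  (-20)·a + 0·b = -0.16
  5·a + 15·b = +0.05
Eliminate b (×15 and ×0, subtract): -300·a = -2.400 → a = ∂z/∂x = +0.008000
Back-substitute: b = ∂z/∂y = +0.0006667.
Steepest decrease is along −∇f = (-0.008000 E, -0.0006667 N) → west.

W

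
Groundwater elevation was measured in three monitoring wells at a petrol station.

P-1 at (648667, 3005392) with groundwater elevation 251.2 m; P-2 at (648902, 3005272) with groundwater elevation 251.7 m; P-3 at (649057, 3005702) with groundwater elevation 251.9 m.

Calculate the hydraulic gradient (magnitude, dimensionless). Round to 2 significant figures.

0.0020

Three-point gradient (reference P-1): Δ to P-2 = (235, -120, +0.5), Δ to P-3 = (390, 310, +0.7).
∂h/∂x = +0.001997, ∂h/∂y = -0.0002549 (det = 119650).
|∇h| = √(0.001997² + -0.0002549²) = 0.002013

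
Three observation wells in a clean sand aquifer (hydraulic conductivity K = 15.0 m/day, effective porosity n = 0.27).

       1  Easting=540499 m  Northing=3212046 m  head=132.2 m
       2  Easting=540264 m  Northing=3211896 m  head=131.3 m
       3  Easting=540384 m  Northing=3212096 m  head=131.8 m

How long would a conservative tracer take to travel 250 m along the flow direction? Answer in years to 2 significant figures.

3.4 years

Three-point gradient (reference 1): Δ to 2 = (-235, -150, -0.9), Δ to 3 = (-115, 50, -0.4).
∂h/∂x = +0.003621, ∂h/∂y = +0.0003276 (det = -29000).
|∇h| = √(0.003621² + 0.0003276²) = 0.003636
Seepage velocity v = K·i/n = 15.0 × 0.003636 / 0.27 = 0.202 m/day.
t = 250 / 0.202 = 1238 days = 3.39 years.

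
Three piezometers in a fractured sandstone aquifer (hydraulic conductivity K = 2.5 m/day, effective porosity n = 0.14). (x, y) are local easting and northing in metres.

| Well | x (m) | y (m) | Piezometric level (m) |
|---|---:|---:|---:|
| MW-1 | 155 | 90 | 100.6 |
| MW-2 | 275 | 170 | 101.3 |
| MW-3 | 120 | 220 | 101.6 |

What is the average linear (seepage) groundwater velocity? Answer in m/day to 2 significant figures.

Differences from MW-1: to MW-2 (Δx, Δy, Δh) = (120, 80, +0.7); to MW-3 = (-35, 130, +1.0).
Determinant of the coordinate differences = 120·130 − (-35)·80 = 18400.
∂h/∂x = [(+0.7)·130 − (+1.0)·80] / 18400 = +0.0005978
∂h/∂y = [120·(+1.0) − (-35)·(+0.7)] / 18400 = +0.007853
|∇h| = √(0.0005978² + 0.007853²) = 0.007876
Seepage velocity v = K·i/n = 2.5 × 0.007876 / 0.14 = 0.1406 m/day.

0.14 m/day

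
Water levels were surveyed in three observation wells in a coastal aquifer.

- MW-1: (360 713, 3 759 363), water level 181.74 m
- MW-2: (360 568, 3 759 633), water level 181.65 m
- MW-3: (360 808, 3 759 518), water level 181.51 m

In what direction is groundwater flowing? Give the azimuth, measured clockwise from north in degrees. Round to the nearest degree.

049°

Three-point gradient (reference MW-1): Δ to MW-2 = (-145, 270, -0.09), Δ to MW-3 = (95, 155, -0.23).
∂h/∂x = -0.001001, ∂h/∂y = -0.0008706 (det = -48125).
Flow direction (−∇h) has components (+0.001001 E, +0.0008706 N).
Azimuth = atan2(E, N) = atan2(+0.001001, +0.0008706) = 49.0° ≈ 049°.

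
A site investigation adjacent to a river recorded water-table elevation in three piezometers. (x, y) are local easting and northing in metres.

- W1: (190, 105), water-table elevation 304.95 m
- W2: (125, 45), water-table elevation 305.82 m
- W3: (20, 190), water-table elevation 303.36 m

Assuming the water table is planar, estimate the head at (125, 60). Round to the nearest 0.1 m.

Taking W1 as reference: W2−W1 = (-65, -60, +0.87); W3−W1 = (-170, 85, -1.59).
Determinant of the coordinate differences = (-65)·85 − (-170)·(-60) = -15725.
∂h/∂x = [(+0.87)·85 − (-1.59)·(-60)] / -15725 = +0.001364
∂h/∂y = [(-65)·(-1.59) − (-170)·(+0.87)] / -15725 = -0.01598
h(125, 60) = 304.95 + (+0.001364)·(-65) + (-0.01598)·(-45) = 304.95 -0.089 +0.719 = 305.580 m.

305.6 m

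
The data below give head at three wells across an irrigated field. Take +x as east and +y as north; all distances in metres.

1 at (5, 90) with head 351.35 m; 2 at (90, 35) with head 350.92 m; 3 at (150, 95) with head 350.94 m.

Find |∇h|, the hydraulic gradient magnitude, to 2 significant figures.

0.0044

Differences from 1: to 2 (Δx, Δy, Δh) = (85, -55, -0.43); to 3 = (145, 5, -0.41).
Solve a·Δx + b·Δy = Δh: det = 85·5 − 145·(-55) = 8400.
∂h/∂x = [(-0.43)·5 − (-0.41)·(-55)] / 8400 = -0.002940
∂h/∂y = [85·(-0.41) − 145·(-0.43)] / 8400 = +0.003274
|∇h| = √(-0.002940² + 0.003274²) = 0.0044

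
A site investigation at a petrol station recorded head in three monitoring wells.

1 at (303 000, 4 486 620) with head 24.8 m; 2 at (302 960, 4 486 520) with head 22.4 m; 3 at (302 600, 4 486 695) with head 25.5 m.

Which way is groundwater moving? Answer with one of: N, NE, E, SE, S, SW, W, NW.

With h = a·x + b·y + c and 1 as origin, the differences give:
  (-40)·a + (-100)·b = -2.4
  (-400)·a + 75·b = +0.7
Eliminate b (×75 and ×(-100), subtract): -43000·a = -110.00 → a = ∂h/∂x = +0.002558
Back-substitute: b = ∂h/∂y = +0.02298.
Flow = −∇h = (-0.002558 east, -0.02298 north), which points south.

S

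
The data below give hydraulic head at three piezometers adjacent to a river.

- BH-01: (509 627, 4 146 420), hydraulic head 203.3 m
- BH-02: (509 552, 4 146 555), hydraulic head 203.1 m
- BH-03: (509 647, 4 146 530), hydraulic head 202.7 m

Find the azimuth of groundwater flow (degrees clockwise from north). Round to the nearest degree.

050°

Taking BH-01 as reference: BH-02−BH-01 = (-75, 135, -0.2); BH-03−BH-01 = (20, 110, -0.6).
Determinant of the coordinate differences = (-75)·110 − 20·135 = -10950.
∂h/∂x = [(-0.2)·110 − (-0.6)·135] / -10950 = -0.005388
∂h/∂y = [(-75)·(-0.6) − 20·(-0.2)] / -10950 = -0.004475
Flow direction (−∇h) has components (+0.005388 E, +0.004475 N).
Azimuth = atan2(E, N) = atan2(+0.005388, +0.004475) = 50.3° ≈ 050°.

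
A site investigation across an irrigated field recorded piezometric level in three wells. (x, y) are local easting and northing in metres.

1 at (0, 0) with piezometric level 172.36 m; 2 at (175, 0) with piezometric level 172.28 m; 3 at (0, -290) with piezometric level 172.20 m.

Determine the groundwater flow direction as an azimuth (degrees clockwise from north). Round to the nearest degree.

∂h/∂x = (172.28 − 172.36) / (175 − 0) = -0.0004571
∂h/∂y = (172.20 − 172.36) / (-290 − 0) = +0.0005517
Flow direction (−∇h) has components (+0.0004571 E, -0.0005517 N).
Azimuth = atan2(E, N) = atan2(+0.0004571, -0.0005517) = 140.4° ≈ 140°.

140°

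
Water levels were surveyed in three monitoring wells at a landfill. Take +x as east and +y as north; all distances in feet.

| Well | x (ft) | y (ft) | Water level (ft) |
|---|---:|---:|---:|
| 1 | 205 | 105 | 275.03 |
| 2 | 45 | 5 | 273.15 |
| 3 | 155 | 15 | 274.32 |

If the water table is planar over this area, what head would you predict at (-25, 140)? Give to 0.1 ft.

Taking 1 as reference: 2−1 = (-160, -100, -1.88); 3−1 = (-50, -90, -0.71).
Determinant of the coordinate differences = (-160)·(-90) − (-50)·(-100) = 9400.
∂h/∂x = [(-1.88)·(-90) − (-0.71)·(-100)] / 9400 = +0.01045
∂h/∂y = [(-160)·(-0.71) − (-50)·(-1.88)] / 9400 = +0.002085
h(-25, 140) = 275.03 + (+0.01045)·(-230) + (+0.002085)·(35) = 275.03 -2.403 +0.073 = 272.700 ft.

272.7 ft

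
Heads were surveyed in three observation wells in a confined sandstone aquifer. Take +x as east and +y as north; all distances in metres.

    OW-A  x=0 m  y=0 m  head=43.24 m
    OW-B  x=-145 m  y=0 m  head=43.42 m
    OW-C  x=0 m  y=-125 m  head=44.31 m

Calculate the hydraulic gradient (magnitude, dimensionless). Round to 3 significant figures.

0.00865

∂h/∂x = (43.42 − 43.24) / (-145 − 0) = -0.001241
∂h/∂y = (44.31 − 43.24) / (-125 − 0) = -0.008560
|∇h| = √(-0.001241² + -0.008560²) = 0.008649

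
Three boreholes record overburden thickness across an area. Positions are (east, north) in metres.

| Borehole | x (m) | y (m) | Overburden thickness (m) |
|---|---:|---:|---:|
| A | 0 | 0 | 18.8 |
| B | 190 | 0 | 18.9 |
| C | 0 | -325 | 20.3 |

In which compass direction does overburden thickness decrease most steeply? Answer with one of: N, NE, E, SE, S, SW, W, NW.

N

∂d/∂x = (18.9 − 18.8) / (190 − 0) = +0.0005263
∂d/∂y = (20.3 − 18.8) / (-325 − 0) = -0.004615
Steepest decrease is along −∇f = (-0.0005263 E, +0.004615 N) → north.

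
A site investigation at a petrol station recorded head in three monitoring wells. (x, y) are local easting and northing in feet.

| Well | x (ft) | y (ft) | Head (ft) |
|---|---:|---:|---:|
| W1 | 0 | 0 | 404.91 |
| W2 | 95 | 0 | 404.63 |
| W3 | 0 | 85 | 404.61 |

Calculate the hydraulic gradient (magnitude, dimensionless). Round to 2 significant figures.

0.0046

∂h/∂x = (404.63 − 404.91) / (95 − 0) = -0.002947
∂h/∂y = (404.61 − 404.91) / (85 − 0) = -0.003529
|∇h| = √(-0.002947² + -0.003529²) = 0.004598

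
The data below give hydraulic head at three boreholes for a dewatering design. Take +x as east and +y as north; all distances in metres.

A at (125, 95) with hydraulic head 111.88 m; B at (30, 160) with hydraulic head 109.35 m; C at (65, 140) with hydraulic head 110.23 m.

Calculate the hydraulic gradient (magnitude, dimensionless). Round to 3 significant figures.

0.0220

Taking A as reference: B−A = (-95, 65, -2.53); C−A = (-60, 45, -1.65).
Determinant of the coordinate differences = (-95)·45 − (-60)·65 = -375.
∂h/∂x = [(-2.53)·45 − (-1.65)·65] / -375 = +0.01760
∂h/∂y = [(-95)·(-1.65) − (-60)·(-2.53)] / -375 = -0.01320
|∇h| = √(0.01760² + -0.01320²) = 0.022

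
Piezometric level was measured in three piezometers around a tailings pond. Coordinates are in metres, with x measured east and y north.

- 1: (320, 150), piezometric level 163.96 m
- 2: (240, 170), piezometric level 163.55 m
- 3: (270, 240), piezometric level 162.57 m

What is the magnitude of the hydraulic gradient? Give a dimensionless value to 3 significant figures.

0.0147

Differences from 1: to 2 (Δx, Δy, Δh) = (-80, 20, -0.41); to 3 = (-50, 90, -1.39).
Solve a·Δx + b·Δy = Δh: det = (-80)·90 − (-50)·20 = -6200.
∂h/∂x = [(-0.41)·90 − (-1.39)·20] / -6200 = +0.001468
∂h/∂y = [(-80)·(-1.39) − (-50)·(-0.41)] / -6200 = -0.01463
|∇h| = √(0.001468² + -0.01463²) = 0.0147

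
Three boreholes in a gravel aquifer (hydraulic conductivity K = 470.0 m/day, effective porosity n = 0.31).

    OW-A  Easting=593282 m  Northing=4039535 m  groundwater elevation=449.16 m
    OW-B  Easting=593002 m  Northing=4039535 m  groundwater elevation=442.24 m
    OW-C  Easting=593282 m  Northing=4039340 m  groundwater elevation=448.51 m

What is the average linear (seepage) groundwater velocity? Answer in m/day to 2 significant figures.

38 m/day

∂h/∂x = (442.24 − 449.16) / (593002 − 593282) = +0.02471
∂h/∂y = (448.51 − 449.16) / (4039340 − 4039535) = +0.003333
|∇h| = √(0.02471² + 0.003333²) = 0.02493
Seepage velocity v = K·i/n = 470.0 × 0.02493 / 0.31 = 37.8 m/day.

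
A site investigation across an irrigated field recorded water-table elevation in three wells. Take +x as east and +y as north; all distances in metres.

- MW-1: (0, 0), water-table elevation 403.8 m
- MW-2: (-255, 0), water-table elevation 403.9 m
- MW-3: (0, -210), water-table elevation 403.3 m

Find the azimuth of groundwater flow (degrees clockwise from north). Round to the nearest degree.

∂h/∂x = (403.9 − 403.8) / (-255 − 0) = -0.0003922
∂h/∂y = (403.3 − 403.8) / (-210 − 0) = +0.002381
Flow direction (−∇h) has components (+0.0003922 E, -0.002381 N).
Azimuth = atan2(E, N) = atan2(+0.0003922, -0.002381) = 170.6° ≈ 171°.

171°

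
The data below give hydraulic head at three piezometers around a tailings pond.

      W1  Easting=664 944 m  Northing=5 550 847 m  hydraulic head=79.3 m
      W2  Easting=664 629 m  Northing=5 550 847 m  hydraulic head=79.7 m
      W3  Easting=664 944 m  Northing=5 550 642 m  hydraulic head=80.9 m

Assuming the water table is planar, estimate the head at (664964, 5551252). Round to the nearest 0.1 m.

76.1 m

∂h/∂x = (79.7 − 79.3) / (664629 − 664944) = -0.001270
∂h/∂y = (80.9 − 79.3) / (5550642 − 5550847) = -0.007805
h(664964, 5551252) = 79.3 + (-0.001270)·(20) + (-0.007805)·(405) = 79.3 -0.025 -3.161 = 76.114 m.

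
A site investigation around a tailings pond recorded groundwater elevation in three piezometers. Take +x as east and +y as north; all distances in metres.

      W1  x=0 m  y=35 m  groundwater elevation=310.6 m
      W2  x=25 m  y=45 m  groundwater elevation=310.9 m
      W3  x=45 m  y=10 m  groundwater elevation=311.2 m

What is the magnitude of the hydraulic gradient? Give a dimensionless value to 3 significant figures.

0.0126

Differences from W1: to W2 (Δx, Δy, Δh) = (25, 10, +0.3); to W3 = (45, -25, +0.6).
Determinant of the coordinate differences = 25·(-25) − 45·10 = -1075.
∂h/∂x = [(+0.3)·(-25) − (+0.6)·10] / -1075 = +0.01256
∂h/∂y = [25·(+0.6) − 45·(+0.3)] / -1075 = -0.001395
|∇h| = √(0.01256² + -0.001395²) = 0.01264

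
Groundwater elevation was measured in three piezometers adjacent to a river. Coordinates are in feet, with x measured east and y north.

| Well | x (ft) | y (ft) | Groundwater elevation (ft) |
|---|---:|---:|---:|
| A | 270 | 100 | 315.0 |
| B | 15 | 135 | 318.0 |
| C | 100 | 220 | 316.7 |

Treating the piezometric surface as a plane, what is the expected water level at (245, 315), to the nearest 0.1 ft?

Three-point gradient (reference A): Δ to B = (-255, 35, +3.0), Δ to C = (-170, 120, +1.7).
∂h/∂x = -0.01219, ∂h/∂y = -0.003103 (det = -24650).
h(245, 315) = 315.0 + (-0.01219)·(-25) + (-0.003103)·(215) = 315.0 +0.305 -0.667 = 314.638 ft.

314.6 ft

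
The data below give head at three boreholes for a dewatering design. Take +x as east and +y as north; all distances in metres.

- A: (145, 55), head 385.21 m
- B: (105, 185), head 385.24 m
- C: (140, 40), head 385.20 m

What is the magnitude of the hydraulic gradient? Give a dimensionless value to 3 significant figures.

Differences from A: to B (Δx, Δy, Δh) = (-40, 130, +0.03); to C = (-5, -15, -0.01).
Solve a·Δx + b·Δy = Δh: det = (-40)·(-15) − (-5)·130 = 1250.
∂h/∂x = [(+0.03)·(-15) − (-0.01)·130] / 1250 = +0.0006800
∂h/∂y = [(-40)·(-0.01) − (-5)·(+0.03)] / 1250 = +0.0004400
|∇h| = √(0.0006800² + 0.0004400²) = 0.0008099

0.000810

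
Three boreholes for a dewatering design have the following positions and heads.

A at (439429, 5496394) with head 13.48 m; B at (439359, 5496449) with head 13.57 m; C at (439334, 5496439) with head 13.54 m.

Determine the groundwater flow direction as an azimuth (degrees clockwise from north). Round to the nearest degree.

With h = a·x + b·y + c and A as origin, the differences give:
  (-70)·a + 55·b = +0.09
  (-95)·a + 45·b = +0.06
Eliminate b (×45 and ×55, subtract): 2075·a = 0.750 → a = ∂h/∂x = +0.0003614
Back-substitute: b = ∂h/∂y = +0.002096.
Flow direction (−∇h) has components (-0.0003614 E, -0.002096 N).
Azimuth = atan2(E, N) = atan2(-0.0003614, -0.002096) = 189.8° ≈ 190°.

190°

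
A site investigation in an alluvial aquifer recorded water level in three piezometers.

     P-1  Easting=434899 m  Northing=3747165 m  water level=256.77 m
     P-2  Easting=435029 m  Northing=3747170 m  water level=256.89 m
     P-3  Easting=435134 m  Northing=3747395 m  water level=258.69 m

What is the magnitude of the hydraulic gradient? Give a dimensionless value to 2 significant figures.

Three-point gradient (reference P-1): Δ to P-2 = (130, 5, +0.12), Δ to P-3 = (235, 230, +1.92).
∂h/∂x = +0.0006266, ∂h/∂y = +0.007708 (det = 28725).
|∇h| = √(0.0006266² + 0.007708²) = 0.007733

0.0077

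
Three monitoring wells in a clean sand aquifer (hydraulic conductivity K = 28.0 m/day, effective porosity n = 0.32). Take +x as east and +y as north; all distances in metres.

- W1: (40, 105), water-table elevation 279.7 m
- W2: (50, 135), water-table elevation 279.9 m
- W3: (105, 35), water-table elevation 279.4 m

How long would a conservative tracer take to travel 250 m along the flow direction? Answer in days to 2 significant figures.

450 days

With h = a·x + b·y + c and W1 as origin, the differences give:
  10·a + 30·b = +0.2
  65·a + (-70)·b = -0.3
Eliminate b (×(-70) and ×30, subtract): -2650·a = -5.00 → a = ∂h/∂x = +0.001887
Back-substitute: b = ∂h/∂y = +0.006038.
|∇h| = √(0.001887² + 0.006038²) = 0.006326
Seepage velocity v = K·i/n = 28.0 × 0.006326 / 0.32 = 0.5535 m/day.
t = 250 / 0.5535 = 451.7 days.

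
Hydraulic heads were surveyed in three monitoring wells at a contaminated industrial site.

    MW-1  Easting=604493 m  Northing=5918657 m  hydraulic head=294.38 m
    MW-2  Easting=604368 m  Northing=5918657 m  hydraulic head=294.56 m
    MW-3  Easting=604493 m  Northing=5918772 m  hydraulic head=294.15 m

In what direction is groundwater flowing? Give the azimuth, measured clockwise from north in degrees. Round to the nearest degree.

∂h/∂x = (294.56 − 294.38) / (604368 − 604493) = -0.001440
∂h/∂y = (294.15 − 294.38) / (5918772 − 5918657) = -0.002000
Flow direction (−∇h) has components (+0.001440 E, +0.002000 N).
Azimuth = atan2(E, N) = atan2(+0.001440, +0.002000) = 35.8° ≈ 036°.

036°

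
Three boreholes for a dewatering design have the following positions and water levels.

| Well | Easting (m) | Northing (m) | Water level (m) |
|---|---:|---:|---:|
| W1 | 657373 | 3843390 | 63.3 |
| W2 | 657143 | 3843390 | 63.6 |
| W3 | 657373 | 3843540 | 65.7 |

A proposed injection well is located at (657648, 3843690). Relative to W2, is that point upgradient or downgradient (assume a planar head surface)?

∂h/∂x = (63.6 − 63.3) / (657143 − 657373) = -0.001304
∂h/∂y = (65.7 − 63.3) / (3843540 − 3843390) = +0.01600
Head at (657648, 3843690) = 63.3 + (-0.001304)·(275) + (+0.01600)·(300) = 67.74 m.
That is higher than the 63.6 m at W2, so the point is upgradient.

upgradient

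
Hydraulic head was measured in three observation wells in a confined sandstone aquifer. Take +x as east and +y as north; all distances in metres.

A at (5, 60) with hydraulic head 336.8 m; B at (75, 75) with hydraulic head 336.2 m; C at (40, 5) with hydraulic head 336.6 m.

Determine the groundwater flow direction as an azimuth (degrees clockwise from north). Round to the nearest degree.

079°

With h = a·x + b·y + c and A as origin, the differences give:
  70·a + 15·b = -0.6
  35·a + (-55)·b = -0.2
Eliminate b (×(-55) and ×15, subtract): -4375·a = 36.00 → a = ∂h/∂x = -0.008229
Back-substitute: b = ∂h/∂y = -0.001600.
Flow direction (−∇h) has components (+0.008229 E, +0.001600 N).
Azimuth = atan2(E, N) = atan2(+0.008229, +0.001600) = 79.0° ≈ 079°.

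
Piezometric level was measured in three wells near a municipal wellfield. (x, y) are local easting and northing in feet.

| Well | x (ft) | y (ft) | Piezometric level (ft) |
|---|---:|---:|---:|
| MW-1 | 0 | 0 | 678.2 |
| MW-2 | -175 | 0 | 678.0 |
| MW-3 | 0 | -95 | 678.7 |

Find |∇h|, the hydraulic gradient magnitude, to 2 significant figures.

∂h/∂x = (678.0 − 678.2) / (-175 − 0) = +0.001143
∂h/∂y = (678.7 − 678.2) / (-95 − 0) = -0.005263
|∇h| = √(0.001143² + -0.005263²) = 0.005386

0.0054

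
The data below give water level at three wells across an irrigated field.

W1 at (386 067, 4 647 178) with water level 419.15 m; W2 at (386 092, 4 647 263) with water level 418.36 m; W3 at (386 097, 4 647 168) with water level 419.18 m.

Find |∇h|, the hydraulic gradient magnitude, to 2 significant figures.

Differences from W1: to W2 (Δx, Δy, Δh) = (25, 85, -0.79); to W3 = (30, -10, +0.03).
Determinant of the coordinate differences = 25·(-10) − 30·85 = -2800.
∂h/∂x = [(-0.79)·(-10) − (+0.03)·85] / -2800 = -0.001911
∂h/∂y = [25·(+0.03) − 30·(-0.79)] / -2800 = -0.008732
|∇h| = √(-0.001911² + -0.008732²) = 0.008939

0.0089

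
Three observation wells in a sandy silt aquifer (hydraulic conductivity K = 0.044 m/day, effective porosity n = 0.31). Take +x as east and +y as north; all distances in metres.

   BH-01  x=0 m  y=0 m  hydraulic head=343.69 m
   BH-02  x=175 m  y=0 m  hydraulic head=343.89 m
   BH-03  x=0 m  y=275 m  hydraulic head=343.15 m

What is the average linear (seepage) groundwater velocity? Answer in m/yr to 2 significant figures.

∂h/∂x = (343.89 − 343.69) / (175 − 0) = +0.001143
∂h/∂y = (343.15 − 343.69) / (275 − 0) = -0.001964
|∇h| = √(0.001143² + -0.001964²) = 0.002272
Seepage velocity v = K·i/n = 0.044 × 0.002272 / 0.31 = 0.0003225 m/day = 0.1178 m/yr.

0.12 m/yr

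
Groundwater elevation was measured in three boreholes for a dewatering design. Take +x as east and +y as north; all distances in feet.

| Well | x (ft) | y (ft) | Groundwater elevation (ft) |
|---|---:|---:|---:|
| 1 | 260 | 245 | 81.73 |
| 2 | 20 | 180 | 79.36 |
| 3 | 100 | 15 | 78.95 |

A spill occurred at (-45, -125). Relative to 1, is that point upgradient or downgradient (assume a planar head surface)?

Differences from 1: to 2 (Δx, Δy, Δh) = (-240, -65, -2.37); to 3 = (-160, -230, -2.78).
Determinant of the coordinate differences = (-240)·(-230) − (-160)·(-65) = 44800.
∂h/∂x = [(-2.37)·(-230) − (-2.78)·(-65)] / 44800 = +0.008134
∂h/∂y = [(-240)·(-2.78) − (-160)·(-2.37)] / 44800 = +0.006429
Head at (-45, -125) = 81.73 + (+0.008134)·(-305) + (+0.006429)·(-370) = 76.87 ft.
That is lower than the 81.73 ft at 1, so the point is downgradient.

downgradient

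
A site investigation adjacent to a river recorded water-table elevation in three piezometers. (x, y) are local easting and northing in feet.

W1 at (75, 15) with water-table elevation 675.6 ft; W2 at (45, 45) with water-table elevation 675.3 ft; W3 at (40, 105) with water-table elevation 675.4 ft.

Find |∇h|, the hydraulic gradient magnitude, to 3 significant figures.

0.0130

Taking W1 as reference: W2−W1 = (-30, 30, -0.3); W3−W1 = (-35, 90, -0.2).
Determinant of the coordinate differences = (-30)·90 − (-35)·30 = -1650.
∂h/∂x = [(-0.3)·90 − (-0.2)·30] / -1650 = +0.01273
∂h/∂y = [(-30)·(-0.2) − (-35)·(-0.3)] / -1650 = +0.002727
|∇h| = √(0.01273² + 0.002727²) = 0.01302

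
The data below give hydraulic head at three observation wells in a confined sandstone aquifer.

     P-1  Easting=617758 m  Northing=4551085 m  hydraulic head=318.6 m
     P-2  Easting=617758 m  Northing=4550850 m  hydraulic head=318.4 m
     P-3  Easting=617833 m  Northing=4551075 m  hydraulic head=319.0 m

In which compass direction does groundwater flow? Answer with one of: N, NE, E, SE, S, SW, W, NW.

Taking P-1 as reference: P-2−P-1 = (0, -235, -0.2); P-3−P-1 = (75, -10, +0.4).
Solve a·Δx + b·Δy = Δh: det = 0·(-10) − 75·(-235) = 17625.
∂h/∂x = [(-0.2)·(-10) − (+0.4)·(-235)] / 17625 = +0.005447
∂h/∂y = [0·(+0.4) − 75·(-0.2)] / 17625 = +0.0008511
Flow = −∇h = (-0.005447 east, -0.0008511 north), which points west.

W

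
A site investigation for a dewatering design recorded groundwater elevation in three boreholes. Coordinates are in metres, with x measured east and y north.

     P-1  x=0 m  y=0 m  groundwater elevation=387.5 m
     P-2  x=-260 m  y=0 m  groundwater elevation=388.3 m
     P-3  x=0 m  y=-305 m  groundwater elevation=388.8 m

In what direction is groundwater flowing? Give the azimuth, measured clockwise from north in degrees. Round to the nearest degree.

036°

∂h/∂x = (388.3 − 387.5) / (-260 − 0) = -0.003077
∂h/∂y = (388.8 − 387.5) / (-305 − 0) = -0.004262
Flow direction (−∇h) has components (+0.003077 E, +0.004262 N).
Azimuth = atan2(E, N) = atan2(+0.003077, +0.004262) = 35.8° ≈ 036°.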